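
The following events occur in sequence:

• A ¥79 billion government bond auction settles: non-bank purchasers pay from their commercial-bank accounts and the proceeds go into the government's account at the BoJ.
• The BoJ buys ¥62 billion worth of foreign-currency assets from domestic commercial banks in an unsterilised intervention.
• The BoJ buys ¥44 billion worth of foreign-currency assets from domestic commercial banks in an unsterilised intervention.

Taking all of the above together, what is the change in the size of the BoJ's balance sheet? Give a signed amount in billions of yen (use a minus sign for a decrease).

+¥106 billion

BoJ balance sheet:
  Assets:      Foreign assets +¥106B
  Liabilities: Bank reserves +¥27B, Government deposits +¥79B
Change in total BoJ assets = +¥106 billion.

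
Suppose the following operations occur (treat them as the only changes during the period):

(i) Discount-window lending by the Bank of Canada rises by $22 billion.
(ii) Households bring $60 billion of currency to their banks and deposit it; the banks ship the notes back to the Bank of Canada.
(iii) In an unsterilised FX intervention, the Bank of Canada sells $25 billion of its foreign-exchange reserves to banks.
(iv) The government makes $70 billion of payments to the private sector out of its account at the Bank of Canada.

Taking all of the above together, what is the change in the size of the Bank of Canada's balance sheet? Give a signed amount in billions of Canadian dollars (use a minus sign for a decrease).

Discount-window loan $22 billion: a Bank of Canada asset is acquired → +$22B.
Currency deposit $60 billion: only the composition of liabilities changes → 0.
FX sale $25 billion: a Bank of Canada asset is shed → −$25B.
Government spending $70 billion: only the composition of liabilities changes → 0.
Net: 22 + 0 − 25 + 0 = -$3 billion.

-$3 billion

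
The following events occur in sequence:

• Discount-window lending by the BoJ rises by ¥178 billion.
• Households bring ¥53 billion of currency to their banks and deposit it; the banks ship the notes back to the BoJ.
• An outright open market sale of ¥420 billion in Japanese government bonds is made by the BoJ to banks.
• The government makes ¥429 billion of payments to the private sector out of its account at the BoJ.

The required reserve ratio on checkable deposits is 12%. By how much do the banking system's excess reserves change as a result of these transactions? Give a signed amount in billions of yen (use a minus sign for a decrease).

+¥182.16 billion

Discount-window loan ¥178 billion: reserves +¥178B, deposits 0.
Currency deposit ¥53 billion: reserves +¥53B, deposits +¥53B.
OMO sale (to banks) ¥420 billion: reserves −¥420B, deposits 0.
Government spending ¥429 billion: reserves +¥429B, deposits +¥429B.
Totals: Δreserves = +¥240B, Δdeposits = +¥482B.
Δrequired reserves = 12% × +¥482B = +¥57.84B.
Δexcess reserves = Δreserves − Δrequired = +¥240B − (+¥57.84B) = +¥182.16 billion.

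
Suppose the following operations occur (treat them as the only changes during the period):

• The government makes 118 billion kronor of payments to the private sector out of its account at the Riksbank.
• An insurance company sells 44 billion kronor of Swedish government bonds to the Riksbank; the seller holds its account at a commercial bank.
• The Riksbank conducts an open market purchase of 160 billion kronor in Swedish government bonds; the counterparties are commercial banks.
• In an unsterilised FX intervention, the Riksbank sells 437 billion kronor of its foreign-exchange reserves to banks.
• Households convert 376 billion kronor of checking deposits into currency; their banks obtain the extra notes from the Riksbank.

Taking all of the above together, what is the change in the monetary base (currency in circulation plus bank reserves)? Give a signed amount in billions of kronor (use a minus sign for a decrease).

-115 billion

Government spending 118 billion kronor: a non-base liability converts back to reserves → +118B.
Asset purchase (from non-banks) 44 billion kronor: Riksbank balance sheet expands → +44B.
OMO purchase (from banks) 160 billion kronor: Riksbank balance sheet expands → +160B.
FX sale 437 billion kronor: Riksbank balance sheet contracts → −437B.
Currency withdrawal 376 billion kronor: just a shift between currency and reserves — both are base money → 0.
Net: 118 + 44 + 160 − 437 + 0 = -115 billion.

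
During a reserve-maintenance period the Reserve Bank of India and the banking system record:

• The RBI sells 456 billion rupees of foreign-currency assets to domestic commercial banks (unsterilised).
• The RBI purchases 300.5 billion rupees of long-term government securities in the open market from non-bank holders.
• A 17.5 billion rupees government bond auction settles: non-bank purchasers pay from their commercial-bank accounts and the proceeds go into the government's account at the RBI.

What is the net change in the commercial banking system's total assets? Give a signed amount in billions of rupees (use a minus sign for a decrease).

RBI balance sheet:
  Assets:      Securities +300.5B, Foreign assets −456B
  Liabilities: Bank reserves −173B, Government deposits +17.5B
Commercial banking system:
  Assets:      Reserves at CB −173B, Foreign assets +456B
  Liabilities: Checkable deposits +283B
Change in total bank assets = +283 billion.

+283 billion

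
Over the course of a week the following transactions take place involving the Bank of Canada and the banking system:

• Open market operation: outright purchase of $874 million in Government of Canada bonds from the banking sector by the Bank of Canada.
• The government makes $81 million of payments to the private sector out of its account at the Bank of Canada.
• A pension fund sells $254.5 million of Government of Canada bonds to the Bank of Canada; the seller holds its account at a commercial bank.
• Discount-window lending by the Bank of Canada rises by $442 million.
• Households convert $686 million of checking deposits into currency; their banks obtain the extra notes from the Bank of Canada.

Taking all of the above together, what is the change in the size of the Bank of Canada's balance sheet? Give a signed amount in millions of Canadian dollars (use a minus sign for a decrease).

+$1570.5 million

OMO purchase (from banks) $874 million: a Bank of Canada asset is acquired → +$874M.
Government spending $81 million: only the composition of liabilities changes → 0.
Asset purchase (from non-banks) $254.5 million: a Bank of Canada asset is acquired → +$254.5M.
Discount-window loan $442 million: a Bank of Canada asset is acquired → +$442M.
Currency withdrawal $686 million: only the composition of liabilities changes → 0.
Net: 874 + 0 + 254.5 + 442 + 0 = +$1570.5 million.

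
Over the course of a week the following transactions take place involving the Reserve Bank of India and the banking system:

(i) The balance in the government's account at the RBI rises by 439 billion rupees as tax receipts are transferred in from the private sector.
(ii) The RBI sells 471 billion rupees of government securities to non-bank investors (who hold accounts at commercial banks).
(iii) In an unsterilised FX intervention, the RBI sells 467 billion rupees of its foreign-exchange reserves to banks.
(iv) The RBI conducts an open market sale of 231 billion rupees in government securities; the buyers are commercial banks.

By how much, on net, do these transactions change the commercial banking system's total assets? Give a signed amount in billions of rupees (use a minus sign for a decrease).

-910 billion

RBI balance sheet:
  Assets:      Securities −702B, Foreign assets −467B
  Liabilities: Bank reserves −1608B, Government deposits +439B
Commercial banking system:
  Assets:      Reserves at CB −1608B, Securities +231B, Foreign assets +467B
  Liabilities: Checkable deposits −910B
Change in total bank assets = -910 billion.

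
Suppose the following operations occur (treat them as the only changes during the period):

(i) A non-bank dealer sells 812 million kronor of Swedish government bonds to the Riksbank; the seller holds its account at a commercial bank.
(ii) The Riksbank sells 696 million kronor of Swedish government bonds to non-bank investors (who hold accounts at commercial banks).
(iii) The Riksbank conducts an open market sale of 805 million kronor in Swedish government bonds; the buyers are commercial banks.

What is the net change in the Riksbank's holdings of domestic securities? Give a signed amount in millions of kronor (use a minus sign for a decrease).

Riksbank balance sheet:
  Assets:      Securities −689M
  Liabilities: Bank reserves −689M
So the change in the Riksbank's holdings of domestic securities is -689 million.

-689 million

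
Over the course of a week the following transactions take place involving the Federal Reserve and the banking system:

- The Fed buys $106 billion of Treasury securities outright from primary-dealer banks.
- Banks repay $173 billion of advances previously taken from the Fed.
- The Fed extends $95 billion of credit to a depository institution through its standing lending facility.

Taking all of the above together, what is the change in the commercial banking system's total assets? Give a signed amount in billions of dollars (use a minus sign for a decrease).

-$78 billion

Fed balance sheet:
  Assets:      Securities +$106B, Loans to banks −$78B
  Liabilities: Bank reserves +$28B
Commercial banking system:
  Assets:      Reserves at CB +$28B, Securities −$106B
  Liabilities: Borrowings from CB −$78B
Change in total bank assets = -$78 billion.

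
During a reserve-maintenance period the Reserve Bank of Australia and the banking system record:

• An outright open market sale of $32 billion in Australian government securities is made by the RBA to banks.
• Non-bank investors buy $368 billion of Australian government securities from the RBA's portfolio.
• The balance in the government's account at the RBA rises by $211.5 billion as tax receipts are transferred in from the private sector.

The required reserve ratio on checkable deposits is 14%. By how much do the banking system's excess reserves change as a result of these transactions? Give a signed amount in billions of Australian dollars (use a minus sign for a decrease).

-$530.37 billion

OMO sale (to banks) $32 billion: reserves −$32B, deposits 0.
Asset sale (to non-banks) $368 billion: reserves −$368B, deposits −$368B.
Government account inflow $211.5 billion: reserves −$211.5B, deposits −$211.5B.
Totals: Δreserves = −$611.5B, Δdeposits = −$579.5B.
Δrequired reserves = 14% × −$579.5B = −$81.13B.
Δexcess reserves = Δreserves − Δrequired = −$611.5B − (−$81.13B) = -$530.37 billion.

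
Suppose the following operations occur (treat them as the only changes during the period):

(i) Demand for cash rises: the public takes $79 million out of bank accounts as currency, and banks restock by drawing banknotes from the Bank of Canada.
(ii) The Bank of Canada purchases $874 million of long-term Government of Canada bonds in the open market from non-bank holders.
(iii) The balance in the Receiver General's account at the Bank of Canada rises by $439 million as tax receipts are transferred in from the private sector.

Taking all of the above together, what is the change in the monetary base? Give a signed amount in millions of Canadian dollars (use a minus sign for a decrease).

Currency withdrawal $79 million: just a shift between currency and reserves — both are base money → 0.
Asset purchase (from non-banks) $874 million: Bank of Canada balance sheet expands → +$874M.
Government account inflow $439 million: reserves shift to a non-base liability → −$439M.
Net: 0 + 874 − 439 = +$435 million.

+$435 million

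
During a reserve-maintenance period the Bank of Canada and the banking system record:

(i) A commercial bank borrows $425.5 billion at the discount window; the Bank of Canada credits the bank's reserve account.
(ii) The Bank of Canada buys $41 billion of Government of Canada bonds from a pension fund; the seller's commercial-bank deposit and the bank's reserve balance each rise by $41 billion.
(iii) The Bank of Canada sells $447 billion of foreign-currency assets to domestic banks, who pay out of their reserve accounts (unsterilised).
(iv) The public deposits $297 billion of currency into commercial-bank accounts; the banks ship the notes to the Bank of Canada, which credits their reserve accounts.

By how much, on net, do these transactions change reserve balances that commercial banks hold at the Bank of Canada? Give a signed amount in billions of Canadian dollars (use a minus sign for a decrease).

Discount-window loan $425.5 billion: the loan is credited to the bank's reserve account → +$425.5B.
Asset purchase (from non-banks) $41 billion: the Bank of Canada pays by crediting reserve accounts → +$41B.
FX sale $447 billion: the buying banks pay out of their reserve balances → −$447B.
Currency deposit $297 billion: returned notes are swapped for reserve credit → +$297B.
Net: 425.5 + 41 − 447 + 297 = +$316.5 billion.

+$316.5 billion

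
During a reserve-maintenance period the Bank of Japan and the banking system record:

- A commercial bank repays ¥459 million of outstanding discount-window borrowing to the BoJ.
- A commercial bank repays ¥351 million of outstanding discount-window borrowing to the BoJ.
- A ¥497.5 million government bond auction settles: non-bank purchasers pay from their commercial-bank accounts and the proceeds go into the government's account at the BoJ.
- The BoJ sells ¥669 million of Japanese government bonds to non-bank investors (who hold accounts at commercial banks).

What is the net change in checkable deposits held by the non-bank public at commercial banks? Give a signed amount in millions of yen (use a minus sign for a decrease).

-¥1166.5 million

Discount-window repayment ¥459 million: the counterparty is a bank, so public deposits are unchanged → 0.
Discount-window repayment ¥351 million: the counterparty is a bank, so public deposits are unchanged → 0.
Government account inflow ¥497.5 million: non-bank counterparties' bank balances fall → −¥497.5M.
Asset sale (to non-banks) ¥669 million: non-bank counterparties' bank balances fall → −¥669M.
Net: 0 + 0 − 497.5 − 669 = -¥1166.5 million.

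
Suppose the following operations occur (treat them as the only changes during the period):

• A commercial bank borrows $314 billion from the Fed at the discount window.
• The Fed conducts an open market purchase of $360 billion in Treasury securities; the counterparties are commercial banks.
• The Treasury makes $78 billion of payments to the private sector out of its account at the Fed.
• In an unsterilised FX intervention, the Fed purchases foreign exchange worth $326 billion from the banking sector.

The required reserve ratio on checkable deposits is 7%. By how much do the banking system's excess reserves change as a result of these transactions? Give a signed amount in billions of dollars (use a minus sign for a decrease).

Discount-window loan $314 billion: reserves +$314B, deposits 0.
OMO purchase (from banks) $360 billion: reserves +$360B, deposits 0.
Government spending $78 billion: reserves +$78B, deposits +$78B.
FX purchase $326 billion: reserves +$326B, deposits 0.
Totals: Δreserves = +$1078B, Δdeposits = +$78B.
Δrequired reserves = 7% × +$78B = +$5.46B.
Δexcess reserves = Δreserves − Δrequired = +$1078B − (+$5.46B) = +$1072.54 billion.

+$1072.54 billion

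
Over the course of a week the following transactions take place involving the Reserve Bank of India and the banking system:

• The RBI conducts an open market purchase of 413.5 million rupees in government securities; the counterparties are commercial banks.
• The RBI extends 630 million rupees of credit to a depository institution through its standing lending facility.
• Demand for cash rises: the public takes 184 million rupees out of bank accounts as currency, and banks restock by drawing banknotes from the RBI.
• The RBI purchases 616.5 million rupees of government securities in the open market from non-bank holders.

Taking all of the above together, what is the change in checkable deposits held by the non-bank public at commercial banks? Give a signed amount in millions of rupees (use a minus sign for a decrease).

OMO purchase (from banks) 413.5 million rupees: the counterparty is a bank, so public deposits are unchanged → 0.
Discount-window loan 630 million rupees: the counterparty is a bank, so public deposits are unchanged → 0.
Currency withdrawal 184 million rupees: non-bank counterparties' bank balances fall → −184M.
Asset purchase (from non-banks) 616.5 million rupees: non-bank counterparties' bank balances rise → +616.5M.
Net: 0 + 0 − 184 + 616.5 = +432.5 million.

+432.5 million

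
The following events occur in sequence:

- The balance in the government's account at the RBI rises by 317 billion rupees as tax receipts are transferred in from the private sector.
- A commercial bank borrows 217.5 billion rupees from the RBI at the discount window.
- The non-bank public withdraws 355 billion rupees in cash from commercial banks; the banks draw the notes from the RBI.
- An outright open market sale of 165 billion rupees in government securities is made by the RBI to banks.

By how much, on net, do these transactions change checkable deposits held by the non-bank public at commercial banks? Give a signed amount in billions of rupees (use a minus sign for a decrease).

-672 billion

RBI balance sheet:
  Assets:      Securities −165B, Loans to banks +217.5B
  Liabilities: Bank reserves −619.5B, Currency in circulation +355B, Government deposits +317B
Commercial banking system:
  Assets:      Reserves at CB −619.5B, Securities +165B
  Liabilities: Checkable deposits −672B, Borrowings from CB +217.5B
So the change in checkable deposits held by the non-bank public at commercial banks is -672 billion.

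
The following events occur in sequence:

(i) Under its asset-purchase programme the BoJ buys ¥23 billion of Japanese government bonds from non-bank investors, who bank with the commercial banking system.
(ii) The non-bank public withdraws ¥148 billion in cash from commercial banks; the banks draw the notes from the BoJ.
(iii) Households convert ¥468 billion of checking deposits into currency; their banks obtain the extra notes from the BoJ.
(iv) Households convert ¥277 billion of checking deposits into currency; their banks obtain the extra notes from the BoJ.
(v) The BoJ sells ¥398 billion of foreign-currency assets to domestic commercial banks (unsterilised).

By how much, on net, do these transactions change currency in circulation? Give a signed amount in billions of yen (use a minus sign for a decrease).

+¥893 billion

Asset purchase (from non-banks) ¥23 billion: no currency enters or leaves circulation → 0.
Currency withdrawal ¥148 billion: notes leave the central bank → +¥148B.
Currency withdrawal ¥468 billion: notes leave the central bank → +¥468B.
Currency withdrawal ¥277 billion: notes leave the central bank → +¥277B.
FX sale ¥398 billion: no currency enters or leaves circulation → 0.
Net: 0 + 148 + 468 + 277 + 0 = +¥893 billion.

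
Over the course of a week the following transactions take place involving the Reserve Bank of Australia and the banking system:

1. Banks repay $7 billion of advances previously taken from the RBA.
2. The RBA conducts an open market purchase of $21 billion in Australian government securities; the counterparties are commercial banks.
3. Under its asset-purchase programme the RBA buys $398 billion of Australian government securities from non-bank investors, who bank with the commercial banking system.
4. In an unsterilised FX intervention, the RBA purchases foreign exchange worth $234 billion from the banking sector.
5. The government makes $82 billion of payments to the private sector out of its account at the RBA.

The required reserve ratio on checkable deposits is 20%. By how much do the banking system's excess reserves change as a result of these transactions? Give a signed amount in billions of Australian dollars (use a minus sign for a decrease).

+$632 billion

Discount-window repayment $7 billion: reserves −$7B, deposits 0.
OMO purchase (from banks) $21 billion: reserves +$21B, deposits 0.
Asset purchase (from non-banks) $398 billion: reserves +$398B, deposits +$398B.
FX purchase $234 billion: reserves +$234B, deposits 0.
Government spending $82 billion: reserves +$82B, deposits +$82B.
Totals: Δreserves = +$728B, Δdeposits = +$480B.
Δrequired reserves = 20% × +$480B = +$96B.
Δexcess reserves = Δreserves − Δrequired = +$728B − (+$96B) = +$632 billion.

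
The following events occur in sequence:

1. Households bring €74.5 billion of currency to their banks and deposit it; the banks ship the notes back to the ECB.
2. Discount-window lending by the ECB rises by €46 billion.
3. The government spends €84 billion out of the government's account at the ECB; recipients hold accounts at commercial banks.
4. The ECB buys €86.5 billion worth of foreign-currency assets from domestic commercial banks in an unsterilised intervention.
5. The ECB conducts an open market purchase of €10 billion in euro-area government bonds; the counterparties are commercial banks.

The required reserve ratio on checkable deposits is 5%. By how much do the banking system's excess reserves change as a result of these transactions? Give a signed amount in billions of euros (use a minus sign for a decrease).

+€293.075 billion

Currency deposit €74.5 billion: reserves +€74.5B, deposits +€74.5B.
Discount-window loan €46 billion: reserves +€46B, deposits 0.
Government spending €84 billion: reserves +€84B, deposits +€84B.
FX purchase €86.5 billion: reserves +€86.5B, deposits 0.
OMO purchase (from banks) €10 billion: reserves +€10B, deposits 0.
Totals: Δreserves = +€301B, Δdeposits = +€158.5B.
Δrequired reserves = 5% × +€158.5B = +€7.925B.
Δexcess reserves = Δreserves − Δrequired = +€301B − (+€7.925B) = +€293.075 billion.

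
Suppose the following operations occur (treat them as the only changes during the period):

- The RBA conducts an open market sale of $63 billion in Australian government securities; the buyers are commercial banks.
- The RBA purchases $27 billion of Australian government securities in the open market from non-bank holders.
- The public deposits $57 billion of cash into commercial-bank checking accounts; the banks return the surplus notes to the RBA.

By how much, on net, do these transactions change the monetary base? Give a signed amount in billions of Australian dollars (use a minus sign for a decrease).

OMO sale (to banks) $63 billion: RBA balance sheet contracts → −$63B.
Asset purchase (from non-banks) $27 billion: RBA balance sheet expands → +$27B.
Currency deposit $57 billion: just a shift between currency and reserves — both are base money → 0.
Net: −63 + 27 + 0 = -$36 billion.

-$36 billion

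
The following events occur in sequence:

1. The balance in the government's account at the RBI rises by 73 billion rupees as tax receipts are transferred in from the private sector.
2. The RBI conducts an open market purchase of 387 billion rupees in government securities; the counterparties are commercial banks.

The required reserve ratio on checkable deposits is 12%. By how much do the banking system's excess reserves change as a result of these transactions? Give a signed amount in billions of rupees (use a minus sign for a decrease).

+322.76 billion

Government account inflow 73 billion rupees: reserves −73B, deposits −73B.
OMO purchase (from banks) 387 billion rupees: reserves +387B, deposits 0.
Totals: Δreserves = +314B, Δdeposits = −73B.
Δrequired reserves = 12% × −73B = −8.76B.
Δexcess reserves = Δreserves − Δrequired = +314B − (−8.76B) = +322.76 billion.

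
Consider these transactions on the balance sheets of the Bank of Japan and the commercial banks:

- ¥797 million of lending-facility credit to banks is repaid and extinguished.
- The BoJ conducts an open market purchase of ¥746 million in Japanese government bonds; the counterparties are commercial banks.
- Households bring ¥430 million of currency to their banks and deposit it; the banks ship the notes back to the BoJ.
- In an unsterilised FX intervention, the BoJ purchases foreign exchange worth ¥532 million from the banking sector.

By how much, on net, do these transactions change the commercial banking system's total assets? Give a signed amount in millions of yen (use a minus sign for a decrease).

Discount-window repayment ¥797 million: bank balance sheets shrink → −¥797M.
OMO purchase (from banks) ¥746 million: just an asset swap on bank balance sheets → 0.
Currency deposit ¥430 million: bank balance sheets expand → +¥430M.
FX purchase ¥532 million: just an asset swap on bank balance sheets → 0.
Net: −797 + 0 + 430 + 0 = -¥367 million.

-¥367 million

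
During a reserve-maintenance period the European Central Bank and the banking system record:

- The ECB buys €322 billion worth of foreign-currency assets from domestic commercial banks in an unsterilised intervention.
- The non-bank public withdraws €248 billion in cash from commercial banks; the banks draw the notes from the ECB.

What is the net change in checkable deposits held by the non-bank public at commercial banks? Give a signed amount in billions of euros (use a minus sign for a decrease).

ECB balance sheet:
  Assets:      Foreign assets +€322B
  Liabilities: Bank reserves +€74B, Currency in circulation +€248B
Commercial banking system:
  Assets:      Reserves at CB +€74B, Foreign assets −€322B
  Liabilities: Checkable deposits −€248B
So the change in checkable deposits held by the non-bank public at commercial banks is -€248 billion.

-€248 billion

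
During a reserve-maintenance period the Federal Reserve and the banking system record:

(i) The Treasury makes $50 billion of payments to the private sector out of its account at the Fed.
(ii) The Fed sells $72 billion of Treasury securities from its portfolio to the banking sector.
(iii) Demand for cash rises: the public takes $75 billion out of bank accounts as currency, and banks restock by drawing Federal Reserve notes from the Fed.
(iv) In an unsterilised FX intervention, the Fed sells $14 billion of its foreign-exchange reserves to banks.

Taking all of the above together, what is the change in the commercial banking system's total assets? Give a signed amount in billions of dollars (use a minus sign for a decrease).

-$25 billion

Government spending $50 billion: bank balance sheets expand → +$50B.
OMO sale (to banks) $72 billion: just an asset swap on bank balance sheets → 0.
Currency withdrawal $75 billion: bank balance sheets shrink → −$75B.
FX sale $14 billion: just an asset swap on bank balance sheets → 0.
Net: 50 + 0 − 75 + 0 = -$25 billion.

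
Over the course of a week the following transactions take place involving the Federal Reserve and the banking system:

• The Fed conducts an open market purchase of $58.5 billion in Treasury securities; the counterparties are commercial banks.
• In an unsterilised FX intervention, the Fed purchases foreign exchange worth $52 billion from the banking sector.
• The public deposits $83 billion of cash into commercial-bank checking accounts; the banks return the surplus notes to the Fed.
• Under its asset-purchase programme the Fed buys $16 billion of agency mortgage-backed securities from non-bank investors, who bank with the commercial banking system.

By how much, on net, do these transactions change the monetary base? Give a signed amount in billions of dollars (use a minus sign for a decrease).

Fed balance sheet:
  Assets:      Securities +$74.5B, Foreign assets +$52B
  Liabilities: Bank reserves +$209.5B, Currency in circulation −$83B
Commercial banking system:
  Assets:      Reserves at CB +$209.5B, Securities −$58.5B, Foreign assets −$52B
  Liabilities: Checkable deposits +$99B
Monetary base = currency + reserves: −$83B + (+$209.5B) = +$126.5 billion.

+$126.5 billion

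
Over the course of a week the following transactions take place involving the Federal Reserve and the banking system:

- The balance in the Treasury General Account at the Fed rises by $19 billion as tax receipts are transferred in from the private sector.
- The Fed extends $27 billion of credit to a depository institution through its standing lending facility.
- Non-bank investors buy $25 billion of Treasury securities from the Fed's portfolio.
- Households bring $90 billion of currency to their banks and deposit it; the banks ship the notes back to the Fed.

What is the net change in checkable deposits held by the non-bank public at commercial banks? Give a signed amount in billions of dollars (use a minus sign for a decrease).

Fed balance sheet:
  Assets:      Securities −$25B, Loans to banks +$27B
  Liabilities: Bank reserves +$73B, Currency in circulation −$90B, Government deposits +$19B
Commercial banking system:
  Assets:      Reserves at CB +$73B
  Liabilities: Checkable deposits +$46B, Borrowings from CB +$27B
So the change in checkable deposits held by the non-bank public at commercial banks is +$46 billion.

+$46 billion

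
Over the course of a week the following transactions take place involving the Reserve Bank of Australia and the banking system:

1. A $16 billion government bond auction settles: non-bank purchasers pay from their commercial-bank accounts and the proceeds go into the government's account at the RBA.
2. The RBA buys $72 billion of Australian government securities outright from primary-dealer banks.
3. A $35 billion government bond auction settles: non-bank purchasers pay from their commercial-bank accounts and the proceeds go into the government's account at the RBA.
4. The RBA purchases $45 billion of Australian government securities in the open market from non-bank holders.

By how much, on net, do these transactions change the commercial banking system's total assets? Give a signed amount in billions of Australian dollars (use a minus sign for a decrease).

-$6 billion

RBA balance sheet:
  Assets:      Securities +$117B
  Liabilities: Bank reserves +$66B, Government deposits +$51B
Commercial banking system:
  Assets:      Reserves at CB +$66B, Securities −$72B
  Liabilities: Checkable deposits −$6B
Change in total bank assets = -$6 billion.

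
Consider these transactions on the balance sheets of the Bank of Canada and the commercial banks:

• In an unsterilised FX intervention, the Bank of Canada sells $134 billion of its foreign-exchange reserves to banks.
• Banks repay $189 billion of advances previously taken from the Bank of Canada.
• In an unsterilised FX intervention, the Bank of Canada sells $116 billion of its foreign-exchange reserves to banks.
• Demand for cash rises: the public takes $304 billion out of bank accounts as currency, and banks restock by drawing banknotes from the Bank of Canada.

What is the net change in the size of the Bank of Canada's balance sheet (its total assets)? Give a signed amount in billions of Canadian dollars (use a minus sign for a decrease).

FX sale $134 billion: a Bank of Canada asset is shed → −$134B.
Discount-window repayment $189 billion: a Bank of Canada asset is shed → −$189B.
FX sale $116 billion: a Bank of Canada asset is shed → −$116B.
Currency withdrawal $304 billion: only the composition of liabilities changes → 0.
Net: −134 − 189 − 116 + 0 = -$439 billion.

-$439 billion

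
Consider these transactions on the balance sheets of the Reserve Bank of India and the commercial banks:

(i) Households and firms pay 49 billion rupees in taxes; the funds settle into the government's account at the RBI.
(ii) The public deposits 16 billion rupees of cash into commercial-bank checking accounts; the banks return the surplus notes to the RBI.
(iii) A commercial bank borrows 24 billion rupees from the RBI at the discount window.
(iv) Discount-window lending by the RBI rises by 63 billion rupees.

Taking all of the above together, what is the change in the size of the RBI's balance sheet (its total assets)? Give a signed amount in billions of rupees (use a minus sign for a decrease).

+87 billion

Government account inflow 49 billion rupees: only the composition of liabilities changes → 0.
Currency deposit 16 billion rupees: only the composition of liabilities changes → 0.
Discount-window loan 24 billion rupees: an RBI asset is acquired → +24B.
Discount-window loan 63 billion rupees: an RBI asset is acquired → +63B.
Net: 0 + 0 + 24 + 63 = +87 billion.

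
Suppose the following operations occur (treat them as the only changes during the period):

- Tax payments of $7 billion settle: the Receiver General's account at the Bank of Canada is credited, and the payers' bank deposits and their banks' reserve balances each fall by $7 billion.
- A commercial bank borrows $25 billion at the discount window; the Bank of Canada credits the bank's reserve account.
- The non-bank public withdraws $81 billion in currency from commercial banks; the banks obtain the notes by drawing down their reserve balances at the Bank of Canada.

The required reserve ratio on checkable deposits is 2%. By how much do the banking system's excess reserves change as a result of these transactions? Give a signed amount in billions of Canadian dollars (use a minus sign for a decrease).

-$61.24 billion

Government account inflow $7 billion: reserves −$7B, deposits −$7B.
Discount-window loan $25 billion: reserves +$25B, deposits 0.
Currency withdrawal $81 billion: reserves −$81B, deposits −$81B.
Totals: Δreserves = −$63B, Δdeposits = −$88B.
Δrequired reserves = 2% × −$88B = −$1.76B.
Δexcess reserves = Δreserves − Δrequired = −$63B − (−$1.76B) = -$61.24 billion.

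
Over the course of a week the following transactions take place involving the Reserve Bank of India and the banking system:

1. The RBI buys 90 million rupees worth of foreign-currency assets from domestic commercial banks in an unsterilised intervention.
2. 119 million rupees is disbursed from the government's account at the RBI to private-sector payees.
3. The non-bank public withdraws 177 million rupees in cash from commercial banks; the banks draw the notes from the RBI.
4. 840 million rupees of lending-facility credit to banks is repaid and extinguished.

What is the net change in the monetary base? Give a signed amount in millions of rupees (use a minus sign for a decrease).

RBI balance sheet:
  Assets:      Loans to banks −840M, Foreign assets +90M
  Liabilities: Bank reserves −808M, Currency in circulation +177M, Government deposits −119M
Commercial banking system:
  Assets:      Reserves at CB −808M, Foreign assets −90M
  Liabilities: Checkable deposits −58M, Borrowings from CB −840M
Monetary base = currency + reserves: +177M + (−808M) = -631 million.

-631 million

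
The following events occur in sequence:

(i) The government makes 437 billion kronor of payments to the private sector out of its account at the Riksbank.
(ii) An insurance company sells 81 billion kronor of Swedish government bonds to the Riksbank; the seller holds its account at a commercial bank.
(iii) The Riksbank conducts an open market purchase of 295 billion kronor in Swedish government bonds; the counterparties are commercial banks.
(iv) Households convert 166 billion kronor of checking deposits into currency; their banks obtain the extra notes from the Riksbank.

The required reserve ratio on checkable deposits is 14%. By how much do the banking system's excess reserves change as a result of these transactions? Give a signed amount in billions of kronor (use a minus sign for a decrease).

Government spending 437 billion kronor: reserves +437B, deposits +437B.
Asset purchase (from non-banks) 81 billion kronor: reserves +81B, deposits +81B.
OMO purchase (from banks) 295 billion kronor: reserves +295B, deposits 0.
Currency withdrawal 166 billion kronor: reserves −166B, deposits −166B.
Totals: Δreserves = +647B, Δdeposits = +352B.
Δrequired reserves = 14% × +352B = +49.28B.
Δexcess reserves = Δreserves − Δrequired = +647B − (+49.28B) = +597.72 billion.

+597.72 billion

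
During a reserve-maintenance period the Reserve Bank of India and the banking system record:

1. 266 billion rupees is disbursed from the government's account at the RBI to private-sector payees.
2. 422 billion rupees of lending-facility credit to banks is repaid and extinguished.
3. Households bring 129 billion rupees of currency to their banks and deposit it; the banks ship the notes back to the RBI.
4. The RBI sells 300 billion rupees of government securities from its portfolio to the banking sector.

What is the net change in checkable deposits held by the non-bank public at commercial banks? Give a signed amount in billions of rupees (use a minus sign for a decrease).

+395 billion

RBI balance sheet:
  Assets:      Securities −300B, Loans to banks −422B
  Liabilities: Bank reserves −327B, Currency in circulation −129B, Government deposits −266B
Commercial banking system:
  Assets:      Reserves at CB −327B, Securities +300B
  Liabilities: Checkable deposits +395B, Borrowings from CB −422B
So the change in checkable deposits held by the non-bank public at commercial banks is +395 billion.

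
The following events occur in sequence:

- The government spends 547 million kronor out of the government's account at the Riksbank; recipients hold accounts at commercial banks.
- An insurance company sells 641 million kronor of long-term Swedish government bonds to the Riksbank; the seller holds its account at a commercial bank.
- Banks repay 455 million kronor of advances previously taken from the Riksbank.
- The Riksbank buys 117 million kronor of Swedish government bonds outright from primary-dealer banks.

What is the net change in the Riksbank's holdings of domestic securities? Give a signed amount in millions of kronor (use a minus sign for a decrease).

Riksbank balance sheet:
  Assets:      Securities +758M, Loans to banks −455M
  Liabilities: Bank reserves +850M, Government deposits −547M
Commercial banking system:
  Assets:      Reserves at CB +850M, Securities −117M
  Liabilities: Checkable deposits +1188M, Borrowings from CB −455M
So the change in the Riksbank's holdings of domestic securities is +758 million.

+758 million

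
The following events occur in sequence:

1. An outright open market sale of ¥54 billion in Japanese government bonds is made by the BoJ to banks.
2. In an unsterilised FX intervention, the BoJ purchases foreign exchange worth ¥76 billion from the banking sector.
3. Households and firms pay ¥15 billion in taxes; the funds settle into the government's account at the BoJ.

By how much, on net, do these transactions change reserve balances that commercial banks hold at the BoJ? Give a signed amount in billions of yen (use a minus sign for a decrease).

OMO sale (to banks) ¥54 billion: the buying banks pay out of their reserve balances → −¥54B.
FX purchase ¥76 billion: the BoJ pays by crediting reserve accounts → +¥76B.
Government account inflow ¥15 billion: funds move from bank reserves into the government account → −¥15B.
Net: −54 + 76 − 15 = +¥7 billion.

+¥7 billion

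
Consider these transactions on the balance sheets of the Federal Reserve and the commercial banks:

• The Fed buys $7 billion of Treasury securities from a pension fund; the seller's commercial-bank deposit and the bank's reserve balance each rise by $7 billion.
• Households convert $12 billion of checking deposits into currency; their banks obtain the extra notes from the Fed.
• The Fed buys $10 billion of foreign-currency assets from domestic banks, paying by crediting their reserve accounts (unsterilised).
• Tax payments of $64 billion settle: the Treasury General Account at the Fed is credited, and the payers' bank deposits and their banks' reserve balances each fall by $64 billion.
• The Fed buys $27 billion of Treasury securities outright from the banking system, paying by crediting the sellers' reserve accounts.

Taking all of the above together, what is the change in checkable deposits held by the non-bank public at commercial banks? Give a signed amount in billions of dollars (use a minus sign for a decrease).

Asset purchase (from non-banks) $7 billion: non-bank counterparties' bank balances rise → +$7B.
Currency withdrawal $12 billion: non-bank counterparties' bank balances fall → −$12B.
FX purchase $10 billion: the counterparty is a bank, so public deposits are unchanged → 0.
Government account inflow $64 billion: non-bank counterparties' bank balances fall → −$64B.
OMO purchase (from banks) $27 billion: the counterparty is a bank, so public deposits are unchanged → 0.
Net: 7 − 12 + 0 − 64 + 0 = -$69 billion.

-$69 billion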